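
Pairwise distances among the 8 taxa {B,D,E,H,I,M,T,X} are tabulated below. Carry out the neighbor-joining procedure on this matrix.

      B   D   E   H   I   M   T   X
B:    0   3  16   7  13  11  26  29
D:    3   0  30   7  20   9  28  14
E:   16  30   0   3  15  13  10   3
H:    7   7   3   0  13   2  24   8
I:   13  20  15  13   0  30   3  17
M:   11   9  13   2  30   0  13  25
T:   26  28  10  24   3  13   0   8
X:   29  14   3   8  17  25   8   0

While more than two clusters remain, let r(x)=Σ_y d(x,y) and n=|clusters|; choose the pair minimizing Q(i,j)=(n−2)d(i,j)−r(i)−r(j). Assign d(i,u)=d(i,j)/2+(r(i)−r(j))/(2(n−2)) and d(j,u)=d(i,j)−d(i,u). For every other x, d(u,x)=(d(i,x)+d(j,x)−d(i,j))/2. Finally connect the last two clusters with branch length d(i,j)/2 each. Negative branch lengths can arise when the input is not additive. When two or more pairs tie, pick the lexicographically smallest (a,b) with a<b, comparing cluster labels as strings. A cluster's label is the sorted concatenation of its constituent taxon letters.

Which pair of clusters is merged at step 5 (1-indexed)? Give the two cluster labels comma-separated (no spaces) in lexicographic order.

BDHM,E

iteration 1: select I,T (d=3, Q=-205); attach at lengths (17/12, 19/12); label the merged cluster IT
  updated: d(B,IT)=18, d(D,IT)=45/2, d(E,IT)=11, d(H,IT)=17, d(IT,M)=20, d(IT,X)=11
iteration 2: select B,D (d=3, Q=-309/2); attach at lengths (27/20, 33/20); label the merged cluster BD
  updated: d(BD,E)=43/2, d(BD,H)=11/2, d(BD,IT)=75/4, d(BD,M)=17/2, d(BD,X)=20
iteration 3: select BD,M (d=17/2, Q=-435/4); attach at lengths (159/32, 113/32); label the merged cluster BDM
  updated: d(BDM,E)=13, d(BDM,H)=-1/2, d(BDM,IT)=121/8, d(BDM,X)=73/4
iteration 4: select BDM,H (d=-1/2, Q=-599/8); attach at lengths (45/16, -53/16); label the merged cluster BDHM
  updated: d(BDHM,E)=33/4, d(BDHM,IT)=261/16, d(BDHM,X)=107/8
iteration 5: select BDHM,E (d=33/4, Q=-699/16); attach at lengths (515/64, 13/64); label the merged cluster BDEHM
  updated: d(BDEHM,IT)=305/32, d(BDEHM,X)=65/16
iteration 6: select BDEHM,IT (d=305/32, Q=-787/32); attach at lengths (83/64, 527/64); label the merged cluster BDEHIMT
  updated: d(BDEHIMT,X)=177/64
iteration 7: select BDEHIMT,X (d=177/64); attach at lengths (177/128, 177/128); label the merged cluster BDEHIMTX
final tree: ((((((B:27/20,D:33/20):159/32,M:113/32):45/16,H:-53/16):515/64,E:13/64):83/64,(I:17/12,T:19/12):527/64):177/128,X:177/128)
total length: 2211/64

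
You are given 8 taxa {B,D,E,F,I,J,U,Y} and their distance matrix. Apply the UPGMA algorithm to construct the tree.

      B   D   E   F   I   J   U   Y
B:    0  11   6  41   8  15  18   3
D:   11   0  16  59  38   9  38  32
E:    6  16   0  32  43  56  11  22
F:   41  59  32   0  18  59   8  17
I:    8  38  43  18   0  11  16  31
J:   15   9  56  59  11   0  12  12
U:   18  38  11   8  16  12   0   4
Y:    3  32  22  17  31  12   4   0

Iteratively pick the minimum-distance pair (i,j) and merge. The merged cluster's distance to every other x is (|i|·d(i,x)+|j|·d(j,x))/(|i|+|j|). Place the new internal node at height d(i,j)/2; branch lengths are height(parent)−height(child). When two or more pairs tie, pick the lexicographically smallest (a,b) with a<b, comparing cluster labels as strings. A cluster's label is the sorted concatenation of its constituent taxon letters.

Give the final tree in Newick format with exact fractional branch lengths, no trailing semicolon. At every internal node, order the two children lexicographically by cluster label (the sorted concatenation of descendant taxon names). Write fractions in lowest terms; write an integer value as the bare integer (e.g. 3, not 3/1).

step 1: merge (B,Y) at d=3; branch lengths B→3/2, Y→3/2; new cluster BY
  updated: d(BY,D)=43/2, d(BY,E)=14, d(BY,F)=29, d(BY,I)=39/2, d(BY,J)=27/2, d(BY,U)=11
step 2: merge (F,U) at d=8; branch lengths F→4, U→4; new cluster FU
  updated: d(BY,FU)=20, d(D,FU)=97/2, d(E,FU)=43/2, d(FU,I)=17, d(FU,J)=71/2
step 3: merge (D,J) at d=9; branch lengths D→9/2, J→9/2; new cluster DJ
  updated: d(BY,DJ)=35/2, d(DJ,E)=36, d(DJ,FU)=42, d(DJ,I)=49/2
step 4: merge (BY,E) at d=14; branch lengths BY→11/2, E→7; new cluster BEY
  updated: d(BEY,DJ)=71/3, d(BEY,FU)=41/2, d(BEY,I)=82/3
step 5: merge (FU,I) at d=17; branch lengths FU→9/2, I→17/2; new cluster FIU
  updated: d(BEY,FIU)=205/9, d(DJ,FIU)=217/6
step 6: merge (BEY,FIU) at d=205/9; branch lengths BEY→79/18, FIU→26/9; new cluster BEFIUY
  updated: d(BEFIUY,DJ)=359/12
step 7: merge (BEFIUY,DJ) at d=359/12; branch lengths BEFIUY→257/72, DJ→251/24; new cluster BDEFIJUY
final tree: ((((B:3/2,Y:3/2):11/2,E:7):79/18,((F:4,U:4):9/2,I:17/2):26/9):257/72,(D:9/2,J:9/2):251/24)
total length: 2405/36

((((B:3/2,Y:3/2):11/2,E:7):79/18,((F:4,U:4):9/2,I:17/2):26/9):257/72,(D:9/2,J:9/2):251/24)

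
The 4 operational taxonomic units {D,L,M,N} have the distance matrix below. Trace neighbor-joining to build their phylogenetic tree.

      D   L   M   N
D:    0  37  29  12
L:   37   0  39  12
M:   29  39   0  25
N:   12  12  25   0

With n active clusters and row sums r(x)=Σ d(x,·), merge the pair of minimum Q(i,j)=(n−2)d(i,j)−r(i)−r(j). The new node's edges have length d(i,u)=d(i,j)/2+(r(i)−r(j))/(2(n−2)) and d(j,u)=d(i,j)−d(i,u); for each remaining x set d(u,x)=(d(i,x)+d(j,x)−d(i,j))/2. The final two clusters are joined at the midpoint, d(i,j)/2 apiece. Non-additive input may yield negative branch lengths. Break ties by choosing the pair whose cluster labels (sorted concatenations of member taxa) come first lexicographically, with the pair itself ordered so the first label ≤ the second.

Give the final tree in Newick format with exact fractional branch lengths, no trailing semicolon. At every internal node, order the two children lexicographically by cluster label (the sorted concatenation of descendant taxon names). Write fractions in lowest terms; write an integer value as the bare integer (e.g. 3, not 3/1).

(((D:43/4,M:73/4):31/4,L:63/4):-15/8,N:-15/8)

step 1: merge (D,M) at d=29, Q=-113; branch lengths D→43/4, M→73/4; new cluster DM
  updated: d(DM,L)=47/2, d(DM,N)=4
step 2: merge (DM,L) at d=47/2, Q=-79/2; branch lengths DM→31/4, L→63/4; new cluster DLM
  updated: d(DLM,N)=-15/4
step 3: merge (DLM,N) at d=-15/4; branch lengths DLM→-15/8, N→-15/8; new cluster DLMN
final tree: (((D:43/4,M:73/4):31/4,L:63/4):-15/8,N:-15/8)
total length: 195/4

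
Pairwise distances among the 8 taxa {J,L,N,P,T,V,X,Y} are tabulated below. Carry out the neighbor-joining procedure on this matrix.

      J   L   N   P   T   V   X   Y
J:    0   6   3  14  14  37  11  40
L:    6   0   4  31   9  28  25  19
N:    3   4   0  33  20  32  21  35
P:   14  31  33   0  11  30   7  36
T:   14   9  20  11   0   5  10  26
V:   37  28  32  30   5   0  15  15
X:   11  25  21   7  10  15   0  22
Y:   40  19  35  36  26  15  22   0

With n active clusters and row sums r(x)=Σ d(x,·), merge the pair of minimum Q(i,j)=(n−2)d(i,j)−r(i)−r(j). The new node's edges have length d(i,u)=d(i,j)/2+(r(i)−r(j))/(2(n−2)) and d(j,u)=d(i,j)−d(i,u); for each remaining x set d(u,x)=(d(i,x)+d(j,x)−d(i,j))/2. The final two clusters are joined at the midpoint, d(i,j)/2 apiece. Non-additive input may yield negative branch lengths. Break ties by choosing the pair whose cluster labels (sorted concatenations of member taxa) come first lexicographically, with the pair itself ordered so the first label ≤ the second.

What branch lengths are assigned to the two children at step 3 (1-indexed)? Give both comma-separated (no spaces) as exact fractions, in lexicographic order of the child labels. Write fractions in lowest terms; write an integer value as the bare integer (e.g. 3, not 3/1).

step 1: merge (V,Y) at d=15, Q=-265; branch lengths V→59/12, Y→121/12; new cluster VY
  updated: d(J,VY)=31, d(L,VY)=16, d(N,VY)=26, d(P,VY)=51/2, d(T,VY)=8, d(VY,X)=11
step 2: merge (L,N) at d=4, Q=-178; branch lengths L→2/5, N→18/5; new cluster LN
  updated: d(J,LN)=5/2, d(LN,P)=30, d(LN,T)=25/2, d(LN,VY)=19, d(LN,X)=21
step 3: merge (J,LN) at d=5/2, Q=-295/2; branch lengths J→-5/16, LN→45/16; new cluster JLN
  updated: d(JLN,P)=83/4, d(JLN,T)=12, d(JLN,VY)=95/4, d(JLN,X)=59/4
step 4: merge (P,X) at d=7, Q=-86; branch lengths P→85/12, X→-1/12; new cluster PX
  updated: d(JLN,PX)=57/4, d(PX,T)=7, d(PX,VY)=59/4
step 5: merge (JLN,PX) at d=57/4, Q=-115/2; branch lengths JLN→85/8, PX→29/8; new cluster JLNPX
  updated: d(JLNPX,T)=19/8, d(JLNPX,VY)=97/8
step 6: merge (JLNPX,T) at d=19/8, Q=-45/2; branch lengths JLNPX→13/4, T→-7/8; new cluster JLNPTX
  updated: d(JLNPTX,VY)=71/8
step 7: merge (JLNPTX,VY) at d=71/8; branch lengths JLNPTX→71/16, VY→71/16; new cluster JLNPTVXY
final tree: ((((J:-5/16,(L:2/5,N:18/5):45/16):85/8,(P:85/12,X:-1/12):29/8):13/4,T:-7/8):71/16,(V:59/12,Y:121/12):71/16)
total length: 54

-5/16,45/16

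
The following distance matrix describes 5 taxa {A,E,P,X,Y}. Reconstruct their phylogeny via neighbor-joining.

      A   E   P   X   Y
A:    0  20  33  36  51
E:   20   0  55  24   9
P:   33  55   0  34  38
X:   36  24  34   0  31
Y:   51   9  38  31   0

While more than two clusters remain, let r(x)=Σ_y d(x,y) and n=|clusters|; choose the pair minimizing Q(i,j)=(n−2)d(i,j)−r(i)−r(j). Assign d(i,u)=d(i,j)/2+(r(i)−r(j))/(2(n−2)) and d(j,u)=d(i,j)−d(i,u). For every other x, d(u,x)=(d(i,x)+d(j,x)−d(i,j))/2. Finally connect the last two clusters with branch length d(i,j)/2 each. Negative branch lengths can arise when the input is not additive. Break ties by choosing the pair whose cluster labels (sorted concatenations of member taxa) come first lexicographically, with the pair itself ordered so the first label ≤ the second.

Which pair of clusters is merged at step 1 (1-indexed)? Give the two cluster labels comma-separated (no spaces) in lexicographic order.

E,Y

iteration 1: select E,Y (d=9, Q=-210); attach at lengths (1, 8); label the merged cluster EY
  updated: d(A,EY)=31, d(EY,P)=42, d(EY,X)=23
iteration 2: select A,P (d=33, Q=-143); attach at lengths (57/4, 75/4); label the merged cluster AP
  updated: d(AP,EY)=20, d(AP,X)=37/2
iteration 3: select AP,EY (d=20, Q=-123/2); attach at lengths (31/4, 49/4); label the merged cluster AEPY
  updated: d(AEPY,X)=43/4
iteration 4: select AEPY,X (d=43/4); attach at lengths (43/8, 43/8); label the merged cluster AEPXY
final tree: (((A:57/4,P:75/4):31/4,(E:1,Y:8):49/4):43/8,X:43/8)
total length: 291/4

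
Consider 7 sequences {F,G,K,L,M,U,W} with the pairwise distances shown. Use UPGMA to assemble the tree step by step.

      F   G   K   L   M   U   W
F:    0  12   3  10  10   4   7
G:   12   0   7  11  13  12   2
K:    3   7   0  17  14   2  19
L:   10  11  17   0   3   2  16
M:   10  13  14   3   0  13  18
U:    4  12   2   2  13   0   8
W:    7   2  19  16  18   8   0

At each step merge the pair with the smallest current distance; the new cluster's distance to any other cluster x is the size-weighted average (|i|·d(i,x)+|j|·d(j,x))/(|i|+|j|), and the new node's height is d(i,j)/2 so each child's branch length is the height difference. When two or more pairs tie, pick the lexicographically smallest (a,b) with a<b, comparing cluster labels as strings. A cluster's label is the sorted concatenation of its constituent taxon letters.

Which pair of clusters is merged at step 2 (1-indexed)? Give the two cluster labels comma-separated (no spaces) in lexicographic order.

K,U

step 1: merge (G,W) at d=2; branch lengths G→1, W→1; new cluster GW
  updated: d(F,GW)=19/2, d(GW,K)=13, d(GW,L)=27/2, d(GW,M)=31/2, d(GW,U)=10
step 2: merge (K,U) at d=2; branch lengths K→1, U→1; new cluster KU
  updated: d(F,KU)=7/2, d(GW,KU)=23/2, d(KU,L)=19/2, d(KU,M)=27/2
step 3: merge (L,M) at d=3; branch lengths L→3/2, M→3/2; new cluster LM
  updated: d(F,LM)=10, d(GW,LM)=29/2, d(KU,LM)=23/2
step 4: merge (F,KU) at d=7/2; branch lengths F→7/4, KU→3/4; new cluster FKU
  updated: d(FKU,GW)=65/6, d(FKU,LM)=11
step 5: merge (FKU,GW) at d=65/6; branch lengths FKU→11/3, GW→53/12; new cluster FGKUW
  updated: d(FGKUW,LM)=62/5
step 6: merge (FGKUW,LM) at d=62/5; branch lengths FGKUW→47/60, LM→47/10; new cluster FGKLMUW
final tree: (((F:7/4,(K:1,U:1):3/4):11/3,(G:1,W:1):53/12):47/60,(L:3/2,M:3/2):47/10)
total length: 346/15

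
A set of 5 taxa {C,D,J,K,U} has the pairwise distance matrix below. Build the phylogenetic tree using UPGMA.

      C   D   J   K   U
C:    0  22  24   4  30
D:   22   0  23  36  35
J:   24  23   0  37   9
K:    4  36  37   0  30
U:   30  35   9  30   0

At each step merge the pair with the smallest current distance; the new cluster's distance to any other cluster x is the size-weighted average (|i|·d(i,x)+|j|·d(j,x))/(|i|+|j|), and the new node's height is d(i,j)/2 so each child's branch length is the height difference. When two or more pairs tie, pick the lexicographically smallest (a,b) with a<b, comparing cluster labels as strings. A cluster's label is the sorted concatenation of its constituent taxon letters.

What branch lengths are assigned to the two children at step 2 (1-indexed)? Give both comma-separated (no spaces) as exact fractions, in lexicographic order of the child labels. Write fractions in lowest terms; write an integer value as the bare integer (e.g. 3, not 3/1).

1. join C+K (d=4) ⇒ CK; edges |C|=2, |K|=2
  updated: d(CK,D)=29, d(CK,J)=61/2, d(CK,U)=30
2. join J+U (d=9) ⇒ JU; edges |J|=9/2, |U|=9/2
  updated: d(CK,JU)=121/4, d(D,JU)=29
3. join CK+D (d=29) ⇒ CDK; edges |CK|=25/2, |D|=29/2
  updated: d(CDK,JU)=179/6
4. join CDK+JU (d=179/6) ⇒ CDJKU; edges |CDK|=5/12, |JU|=125/12
final tree: (((C:2,K:2):25/2,D:29/2):5/12,(J:9/2,U:9/2):125/12)
total length: 305/6

9/2,9/2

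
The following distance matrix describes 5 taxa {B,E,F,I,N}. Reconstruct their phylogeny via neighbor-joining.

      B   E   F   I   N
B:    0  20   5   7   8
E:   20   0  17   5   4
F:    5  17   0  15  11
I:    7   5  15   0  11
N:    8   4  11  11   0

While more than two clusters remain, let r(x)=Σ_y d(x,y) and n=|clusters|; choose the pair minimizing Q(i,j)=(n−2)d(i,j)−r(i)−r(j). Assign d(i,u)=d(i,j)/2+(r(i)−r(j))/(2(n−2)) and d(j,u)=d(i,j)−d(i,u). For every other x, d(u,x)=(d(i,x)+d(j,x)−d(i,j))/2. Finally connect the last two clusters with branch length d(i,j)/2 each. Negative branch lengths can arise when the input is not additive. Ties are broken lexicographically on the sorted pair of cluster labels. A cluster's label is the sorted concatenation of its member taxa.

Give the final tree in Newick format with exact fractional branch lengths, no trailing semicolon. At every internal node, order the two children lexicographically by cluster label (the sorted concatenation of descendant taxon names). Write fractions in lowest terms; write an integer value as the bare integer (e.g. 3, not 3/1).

iteration 1: select B,F (d=5, Q=-73); attach at lengths (7/6, 23/6); label the merged cluster BF
  updated: d(BF,E)=16, d(BF,I)=17/2, d(BF,N)=7
iteration 2: select BF,N (d=7, Q=-79/2); attach at lengths (47/8, 9/8); label the merged cluster BFN
  updated: d(BFN,E)=13/2, d(BFN,I)=25/4
iteration 3: select BFN,E (d=13/2, Q=-71/4); attach at lengths (31/8, 21/8); label the merged cluster BEFN
  updated: d(BEFN,I)=19/8
iteration 4: select BEFN,I (d=19/8); attach at lengths (19/16, 19/16); label the merged cluster BEFIN
final tree: ((((B:7/6,F:23/6):47/8,N:9/8):31/8,E:21/8):19/16,I:19/16)
total length: 167/8

((((B:7/6,F:23/6):47/8,N:9/8):31/8,E:21/8):19/16,I:19/16)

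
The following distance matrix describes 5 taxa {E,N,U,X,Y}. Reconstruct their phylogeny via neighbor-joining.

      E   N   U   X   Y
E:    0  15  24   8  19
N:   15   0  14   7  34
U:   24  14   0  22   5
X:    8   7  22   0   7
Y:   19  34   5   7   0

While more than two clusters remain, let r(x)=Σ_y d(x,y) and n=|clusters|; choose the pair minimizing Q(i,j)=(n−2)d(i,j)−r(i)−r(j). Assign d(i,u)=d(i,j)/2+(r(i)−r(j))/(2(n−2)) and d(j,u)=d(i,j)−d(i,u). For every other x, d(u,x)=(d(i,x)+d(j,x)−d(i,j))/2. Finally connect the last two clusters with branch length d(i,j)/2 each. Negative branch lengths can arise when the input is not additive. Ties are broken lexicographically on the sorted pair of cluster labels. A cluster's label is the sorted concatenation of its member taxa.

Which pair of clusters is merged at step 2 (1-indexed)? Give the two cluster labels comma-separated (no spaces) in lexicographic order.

E,UY

step 1: merge (U,Y) at d=5, Q=-115; branch lengths U→5/2, Y→5/2; new cluster UY
  updated: d(E,UY)=19, d(N,UY)=43/2, d(UY,X)=12
step 2: merge (E,UY) at d=19, Q=-113/2; branch lengths E→55/8, UY→97/8; new cluster EUY
  updated: d(EUY,N)=35/4, d(EUY,X)=1/2
step 3: merge (EUY,N) at d=35/4, Q=-65/4; branch lengths EUY→9/8, N→61/8; new cluster ENUY
  updated: d(ENUY,X)=-5/8
step 4: merge (ENUY,X) at d=-5/8; branch lengths ENUY→-5/16, X→-5/16; new cluster ENUXY
final tree: (((E:55/8,(U:5/2,Y:5/2):97/8):9/8,N:61/8):-5/16,X:-5/16)
total length: 257/8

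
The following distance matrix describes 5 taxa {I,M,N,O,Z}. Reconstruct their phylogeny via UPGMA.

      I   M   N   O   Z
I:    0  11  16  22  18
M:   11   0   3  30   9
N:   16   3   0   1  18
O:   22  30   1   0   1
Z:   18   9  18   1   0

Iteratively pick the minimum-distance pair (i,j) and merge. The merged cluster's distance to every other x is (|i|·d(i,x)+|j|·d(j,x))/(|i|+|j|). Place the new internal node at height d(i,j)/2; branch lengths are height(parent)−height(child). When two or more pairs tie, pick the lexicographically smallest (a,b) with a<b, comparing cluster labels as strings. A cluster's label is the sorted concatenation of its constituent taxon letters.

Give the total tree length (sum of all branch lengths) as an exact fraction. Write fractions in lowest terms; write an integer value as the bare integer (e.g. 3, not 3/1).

step 1: merge (N,O) at d=1; branch lengths N→1/2, O→1/2; new cluster NO
  updated: d(I,NO)=19, d(M,NO)=33/2, d(NO,Z)=19/2
step 2: merge (M,Z) at d=9; branch lengths M→9/2, Z→9/2; new cluster MZ
  updated: d(I,MZ)=29/2, d(MZ,NO)=13
step 3: merge (MZ,NO) at d=13; branch lengths MZ→2, NO→6; new cluster MNOZ
  updated: d(I,MNOZ)=67/4
step 4: merge (I,MNOZ) at d=67/4; branch lengths I→67/8, MNOZ→15/8; new cluster IMNOZ
final tree: (I:67/8,((M:9/2,Z:9/2):2,(N:1/2,O:1/2):6):15/8)
total length: 113/4

113/4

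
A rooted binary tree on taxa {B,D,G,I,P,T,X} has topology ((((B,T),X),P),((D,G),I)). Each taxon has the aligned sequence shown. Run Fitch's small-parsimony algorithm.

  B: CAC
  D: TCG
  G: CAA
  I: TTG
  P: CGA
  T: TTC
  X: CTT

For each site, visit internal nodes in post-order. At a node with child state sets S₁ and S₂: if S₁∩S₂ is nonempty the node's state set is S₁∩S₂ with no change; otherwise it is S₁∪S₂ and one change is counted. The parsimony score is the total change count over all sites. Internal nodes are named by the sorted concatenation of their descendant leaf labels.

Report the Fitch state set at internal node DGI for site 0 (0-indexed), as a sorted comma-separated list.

site 0, node BT: B={C} ∪ T={T} → {C,T} (+1)
site 0, node BTX: BT={C,T} ∩ X={C} → {C} (+0)
site 0, node BPTX: BTX={C} ∩ P={C} → {C} (+0)
site 0, node DG: D={T} ∪ G={C} → {C,T} (+1)
site 0, node DGI: DG={C,T} ∩ I={T} → {T} (+0)
site 0, node BDGIPTX: BPTX={C} ∪ DGI={T} → {C,T} (+1)
site 1, node BT: B={A} ∪ T={T} → {A,T} (+1)
site 1, node BTX: BT={A,T} ∩ X={T} → {T} (+0)
site 1, node BPTX: BTX={T} ∪ P={G} → {G,T} (+1)
site 1, node DG: D={C} ∪ G={A} → {A,C} (+1)
site 1, node DGI: DG={A,C} ∪ I={T} → {A,C,T} (+1)
site 1, node BDGIPTX: BPTX={G,T} ∩ DGI={A,C,T} → {T} (+0)
site 2, node BT: B={C} ∩ T={C} → {C} (+0)
site 2, node BTX: BT={C} ∪ X={T} → {C,T} (+1)
site 2, node BPTX: BTX={C,T} ∪ P={A} → {A,C,T} (+1)
site 2, node DG: D={G} ∪ G={A} → {A,G} (+1)
site 2, node DGI: DG={A,G} ∩ I={G} → {G} (+0)
site 2, node BDGIPTX: BPTX={A,C,T} ∪ DGI={G} → {A,C,G,T} (+1)
per-site changes: [3, 4, 4]; total = 11

T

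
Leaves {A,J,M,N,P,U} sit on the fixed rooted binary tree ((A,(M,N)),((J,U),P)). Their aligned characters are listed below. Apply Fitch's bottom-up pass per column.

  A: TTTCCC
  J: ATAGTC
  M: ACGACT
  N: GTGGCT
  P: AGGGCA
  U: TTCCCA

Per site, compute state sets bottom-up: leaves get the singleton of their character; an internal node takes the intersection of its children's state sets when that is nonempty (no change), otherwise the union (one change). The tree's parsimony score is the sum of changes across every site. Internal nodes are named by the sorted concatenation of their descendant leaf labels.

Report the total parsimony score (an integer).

15

site 0, node MN: M={A} ∪ N={G} → {A,G} (+1)
site 0, node AMN: A={T} ∪ MN={A,G} → {A,G,T} (+1)
site 0, node JU: J={A} ∪ U={T} → {A,T} (+1)
site 0, node JPU: JU={A,T} ∩ P={A} → {A} (+0)
site 0, node AJMNPU: AMN={A,G,T} ∩ JPU={A} → {A} (+0)
site 1, node MN: M={C} ∪ N={T} → {C,T} (+1)
site 1, node AMN: A={T} ∩ MN={C,T} → {T} (+0)
site 1, node JU: J={T} ∩ U={T} → {T} (+0)
site 1, node JPU: JU={T} ∪ P={G} → {G,T} (+1)
site 1, node AJMNPU: AMN={T} ∩ JPU={G,T} → {T} (+0)
site 2, node MN: M={G} ∩ N={G} → {G} (+0)
site 2, node AMN: A={T} ∪ MN={G} → {G,T} (+1)
site 2, node JU: J={A} ∪ U={C} → {A,C} (+1)
site 2, node JPU: JU={A,C} ∪ P={G} → {A,C,G} (+1)
site 2, node AJMNPU: AMN={G,T} ∩ JPU={A,C,G} → {G} (+0)
site 3, node MN: M={A} ∪ N={G} → {A,G} (+1)
site 3, node AMN: A={C} ∪ MN={A,G} → {A,C,G} (+1)
site 3, node JU: J={G} ∪ U={C} → {C,G} (+1)
site 3, node JPU: JU={C,G} ∩ P={G} → {G} (+0)
site 3, node AJMNPU: AMN={A,C,G} ∩ JPU={G} → {G} (+0)
site 4, node MN: M={C} ∩ N={C} → {C} (+0)
site 4, node AMN: A={C} ∩ MN={C} → {C} (+0)
site 4, node JU: J={T} ∪ U={C} → {C,T} (+1)
site 4, node JPU: JU={C,T} ∩ P={C} → {C} (+0)
site 4, node AJMNPU: AMN={C} ∩ JPU={C} → {C} (+0)
site 5, node MN: M={T} ∩ N={T} → {T} (+0)
site 5, node AMN: A={C} ∪ MN={T} → {C,T} (+1)
site 5, node JU: J={C} ∪ U={A} → {A,C} (+1)
site 5, node JPU: JU={A,C} ∩ P={A} → {A} (+0)
site 5, node AJMNPU: AMN={C,T} ∪ JPU={A} → {A,C,T} (+1)
per-site changes: [3, 2, 3, 3, 1, 3]; total = 15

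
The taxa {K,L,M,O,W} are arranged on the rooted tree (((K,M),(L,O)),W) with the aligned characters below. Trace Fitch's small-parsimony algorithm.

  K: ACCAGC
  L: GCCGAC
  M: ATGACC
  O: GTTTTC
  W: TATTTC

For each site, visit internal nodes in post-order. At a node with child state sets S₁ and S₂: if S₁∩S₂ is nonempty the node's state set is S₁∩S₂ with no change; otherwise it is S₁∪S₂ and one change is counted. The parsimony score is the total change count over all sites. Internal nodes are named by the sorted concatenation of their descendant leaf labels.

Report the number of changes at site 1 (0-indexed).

3

site 0, node KM: K={A} ∩ M={A} → {A} (+0)
site 0, node LO: L={G} ∩ O={G} → {G} (+0)
site 0, node KLMO: KM={A} ∪ LO={G} → {A,G} (+1)
site 0, node KLMOW: KLMO={A,G} ∪ W={T} → {A,G,T} (+1)
site 1, node KM: K={C} ∪ M={T} → {C,T} (+1)
site 1, node LO: L={C} ∪ O={T} → {C,T} (+1)
site 1, node KLMO: KM={C,T} ∩ LO={C,T} → {C,T} (+0)
site 1, node KLMOW: KLMO={C,T} ∪ W={A} → {A,C,T} (+1)
site 2, node KM: K={C} ∪ M={G} → {C,G} (+1)
site 2, node LO: L={C} ∪ O={T} → {C,T} (+1)
site 2, node KLMO: KM={C,G} ∩ LO={C,T} → {C} (+0)
site 2, node KLMOW: KLMO={C} ∪ W={T} → {C,T} (+1)
site 3, node KM: K={A} ∩ M={A} → {A} (+0)
site 3, node LO: L={G} ∪ O={T} → {G,T} (+1)
site 3, node KLMO: KM={A} ∪ LO={G,T} → {A,G,T} (+1)
site 3, node KLMOW: KLMO={A,G,T} ∩ W={T} → {T} (+0)
site 4, node KM: K={G} ∪ M={C} → {C,G} (+1)
site 4, node LO: L={A} ∪ O={T} → {A,T} (+1)
site 4, node KLMO: KM={C,G} ∪ LO={A,T} → {A,C,G,T} (+1)
site 4, node KLMOW: KLMO={A,C,G,T} ∩ W={T} → {T} (+0)
site 5, node KM: K={C} ∩ M={C} → {C} (+0)
site 5, node LO: L={C} ∩ O={C} → {C} (+0)
site 5, node KLMO: KM={C} ∩ LO={C} → {C} (+0)
site 5, node KLMOW: KLMO={C} ∩ W={C} → {C} (+0)
per-site changes: [2, 3, 3, 2, 3, 0]; total = 13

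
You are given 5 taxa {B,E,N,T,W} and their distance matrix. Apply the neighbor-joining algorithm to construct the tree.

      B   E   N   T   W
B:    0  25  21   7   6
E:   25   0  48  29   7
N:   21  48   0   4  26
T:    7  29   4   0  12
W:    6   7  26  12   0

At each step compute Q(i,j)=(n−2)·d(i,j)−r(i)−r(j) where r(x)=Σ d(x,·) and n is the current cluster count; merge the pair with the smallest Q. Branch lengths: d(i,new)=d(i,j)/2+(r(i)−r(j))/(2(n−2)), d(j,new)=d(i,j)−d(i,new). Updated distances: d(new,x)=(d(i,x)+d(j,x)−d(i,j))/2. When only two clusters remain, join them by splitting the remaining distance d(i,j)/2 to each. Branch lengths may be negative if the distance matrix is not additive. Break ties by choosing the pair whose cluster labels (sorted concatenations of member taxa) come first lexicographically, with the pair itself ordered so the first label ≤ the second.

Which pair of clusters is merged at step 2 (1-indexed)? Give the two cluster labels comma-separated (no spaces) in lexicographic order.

B,EW

1. join E+W (d=7, Q=-139) ⇒ EW; edges |E|=79/6, |W|=-37/6
  updated: d(B,EW)=12, d(EW,N)=67/2, d(EW,T)=17
2. join B+EW (d=12, Q=-157/2) ⇒ BEW; edges |B|=3/8, |EW|=93/8
  updated: d(BEW,N)=85/4, d(BEW,T)=6
3. join BEW+N (d=85/4, Q=-125/4) ⇒ BENW; edges |BEW|=93/8, |N|=77/8
  updated: d(BENW,T)=-45/8
4. join BENW+T (d=-45/8) ⇒ BENTW; edges |BENW|=-45/16, |T|=-45/16
final tree: (((B:3/8,(E:79/6,W:-37/6):93/8):93/8,N:77/8):-45/16,T:-45/16)
total length: 277/8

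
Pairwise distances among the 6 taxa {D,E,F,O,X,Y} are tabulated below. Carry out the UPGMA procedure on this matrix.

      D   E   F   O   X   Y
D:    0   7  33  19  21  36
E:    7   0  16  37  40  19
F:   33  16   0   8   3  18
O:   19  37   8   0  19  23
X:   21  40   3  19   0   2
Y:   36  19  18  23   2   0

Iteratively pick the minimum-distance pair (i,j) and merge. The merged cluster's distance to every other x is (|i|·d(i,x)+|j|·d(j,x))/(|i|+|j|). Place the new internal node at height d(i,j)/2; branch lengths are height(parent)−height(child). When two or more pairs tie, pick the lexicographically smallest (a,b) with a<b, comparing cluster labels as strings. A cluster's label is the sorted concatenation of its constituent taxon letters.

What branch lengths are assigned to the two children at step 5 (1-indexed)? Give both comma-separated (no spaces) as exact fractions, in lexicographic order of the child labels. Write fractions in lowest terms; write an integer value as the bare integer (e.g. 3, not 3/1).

165/16,95/16

iteration 1: select X,Y (d=2); attach at lengths (1, 1); label the merged cluster XY
  updated: d(D,XY)=57/2, d(E,XY)=59/2, d(F,XY)=21/2, d(O,XY)=21
iteration 2: select D,E (d=7); attach at lengths (7/2, 7/2); label the merged cluster DE
  updated: d(DE,F)=49/2, d(DE,O)=28, d(DE,XY)=29
iteration 3: select F,O (d=8); attach at lengths (4, 4); label the merged cluster FO
  updated: d(DE,FO)=105/4, d(FO,XY)=63/4
iteration 4: select FO,XY (d=63/4); attach at lengths (31/8, 55/8); label the merged cluster FOXY
  updated: d(DE,FOXY)=221/8
iteration 5: select DE,FOXY (d=221/8); attach at lengths (165/16, 95/16); label the merged cluster DEFOXY
final tree: ((D:7/2,E:7/2):165/16,((F:4,O:4):31/8,(X:1,Y:1):55/8):95/16)
total length: 44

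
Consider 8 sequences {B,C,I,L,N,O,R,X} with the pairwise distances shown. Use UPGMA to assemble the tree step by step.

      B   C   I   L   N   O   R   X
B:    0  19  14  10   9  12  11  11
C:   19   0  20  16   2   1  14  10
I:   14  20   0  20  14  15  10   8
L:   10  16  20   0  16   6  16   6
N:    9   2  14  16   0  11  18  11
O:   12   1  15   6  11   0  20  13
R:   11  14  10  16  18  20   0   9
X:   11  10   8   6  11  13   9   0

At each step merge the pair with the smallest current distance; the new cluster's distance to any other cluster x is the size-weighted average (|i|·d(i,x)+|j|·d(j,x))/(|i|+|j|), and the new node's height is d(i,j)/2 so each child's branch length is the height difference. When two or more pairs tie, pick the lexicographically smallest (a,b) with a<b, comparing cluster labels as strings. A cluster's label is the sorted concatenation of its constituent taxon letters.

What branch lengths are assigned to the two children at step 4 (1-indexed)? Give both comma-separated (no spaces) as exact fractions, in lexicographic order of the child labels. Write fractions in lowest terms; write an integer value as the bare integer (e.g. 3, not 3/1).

5,5

1. join C+O (d=1) ⇒ CO; edges |C|=1/2, |O|=1/2
  updated: d(B,CO)=31/2, d(CO,I)=35/2, d(CO,L)=11, d(CO,N)=13/2, d(CO,R)=17, d(CO,X)=23/2
2. join L+X (d=6) ⇒ LX; edges |L|=3, |X|=3
  updated: d(B,LX)=21/2, d(CO,LX)=45/4, d(I,LX)=14, d(LX,N)=27/2, d(LX,R)=25/2
3. join CO+N (d=13/2) ⇒ CNO; edges |CO|=11/4, |N|=13/4
  updated: d(B,CNO)=40/3, d(CNO,I)=49/3, d(CNO,LX)=12, d(CNO,R)=52/3
4. join I+R (d=10) ⇒ IR; edges |I|=5, |R|=5
  updated: d(B,IR)=25/2, d(CNO,IR)=101/6, d(IR,LX)=53/4
5. join B+LX (d=21/2) ⇒ BLX; edges |B|=21/4, |LX|=9/4
  updated: d(BLX,CNO)=112/9, d(BLX,IR)=13
6. join BLX+CNO (d=112/9) ⇒ BCLNOX; edges |BLX|=35/36, |CNO|=107/36
  updated: d(BCLNOX,IR)=179/12
7. join BCLNOX+IR (d=179/12) ⇒ BCILNORX; edges |BCLNOX|=89/72, |IR|=59/24
final tree: (((B:21/4,(L:3,X:3):9/4):35/36,((C:1/2,O:1/2):11/4,N:13/4):107/36):89/72,(I:5,R:5):59/24)
total length: 1373/36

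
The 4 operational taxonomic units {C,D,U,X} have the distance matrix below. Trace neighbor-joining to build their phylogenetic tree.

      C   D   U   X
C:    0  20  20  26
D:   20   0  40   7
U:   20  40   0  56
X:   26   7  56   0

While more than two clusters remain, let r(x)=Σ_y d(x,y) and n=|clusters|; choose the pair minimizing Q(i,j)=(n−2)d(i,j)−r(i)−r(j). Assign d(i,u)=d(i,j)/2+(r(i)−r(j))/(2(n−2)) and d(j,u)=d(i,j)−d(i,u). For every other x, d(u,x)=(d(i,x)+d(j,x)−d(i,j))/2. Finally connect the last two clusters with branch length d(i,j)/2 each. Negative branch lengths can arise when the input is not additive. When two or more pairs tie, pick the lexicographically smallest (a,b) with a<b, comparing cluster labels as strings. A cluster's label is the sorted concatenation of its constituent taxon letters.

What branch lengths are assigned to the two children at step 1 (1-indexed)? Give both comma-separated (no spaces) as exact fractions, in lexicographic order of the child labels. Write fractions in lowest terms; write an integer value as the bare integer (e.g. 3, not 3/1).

1. join C+U (d=20, Q=-142) ⇒ CU; edges |C|=-5/2, |U|=45/2
  updated: d(CU,D)=20, d(CU,X)=31
2. join CU+D (d=20, Q=-58) ⇒ CDU; edges |CU|=22, |D|=-2
  updated: d(CDU,X)=9
3. join CDU+X (d=9) ⇒ CDUX; edges |CDU|=9/2, |X|=9/2
final tree: (((C:-5/2,U:45/2):22,D:-2):9/2,X:9/2)
total length: 49

-5/2,45/2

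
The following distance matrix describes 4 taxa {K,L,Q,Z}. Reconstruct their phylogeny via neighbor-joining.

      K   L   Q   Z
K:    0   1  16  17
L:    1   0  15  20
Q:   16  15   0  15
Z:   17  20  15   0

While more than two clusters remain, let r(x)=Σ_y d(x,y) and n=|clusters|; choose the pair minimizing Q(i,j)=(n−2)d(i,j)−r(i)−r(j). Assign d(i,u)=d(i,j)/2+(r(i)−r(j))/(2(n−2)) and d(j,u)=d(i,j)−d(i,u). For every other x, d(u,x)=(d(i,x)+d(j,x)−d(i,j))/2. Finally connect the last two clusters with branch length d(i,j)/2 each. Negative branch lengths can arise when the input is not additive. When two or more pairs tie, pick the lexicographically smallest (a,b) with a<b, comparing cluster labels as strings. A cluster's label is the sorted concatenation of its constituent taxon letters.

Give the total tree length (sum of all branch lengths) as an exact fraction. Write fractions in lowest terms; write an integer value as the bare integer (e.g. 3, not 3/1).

iteration 1: select K,L (d=1, Q=-68); attach at lengths (0, 1); label the merged cluster KL
  updated: d(KL,Q)=15, d(KL,Z)=18
iteration 2: select KL,Q (d=15, Q=-48); attach at lengths (9, 6); label the merged cluster KLQ
  updated: d(KLQ,Z)=9
iteration 3: select KLQ,Z (d=9); attach at lengths (9/2, 9/2); label the merged cluster KLQZ
final tree: (((K:0,L:1):9,Q:6):9/2,Z:9/2)
total length: 25

25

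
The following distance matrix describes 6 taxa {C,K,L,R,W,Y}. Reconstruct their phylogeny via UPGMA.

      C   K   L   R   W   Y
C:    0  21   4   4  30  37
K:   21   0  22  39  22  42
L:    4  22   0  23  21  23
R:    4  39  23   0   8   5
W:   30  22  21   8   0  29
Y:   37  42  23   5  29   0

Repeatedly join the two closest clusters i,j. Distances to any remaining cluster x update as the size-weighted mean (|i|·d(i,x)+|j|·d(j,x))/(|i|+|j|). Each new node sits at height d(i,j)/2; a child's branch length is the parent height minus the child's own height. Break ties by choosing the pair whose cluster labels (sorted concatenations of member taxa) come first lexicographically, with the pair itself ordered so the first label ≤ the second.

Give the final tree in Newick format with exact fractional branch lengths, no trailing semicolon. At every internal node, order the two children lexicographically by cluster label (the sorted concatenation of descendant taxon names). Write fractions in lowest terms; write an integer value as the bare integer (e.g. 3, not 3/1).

(((C:2,L:2):35/4,K:43/4):95/36,((R:5/2,Y:5/2):27/4,W:37/4):149/36)

iteration 1: select C,L (d=4); attach at lengths (2, 2); label the merged cluster CL
  updated: d(CL,K)=43/2, d(CL,R)=27/2, d(CL,W)=51/2, d(CL,Y)=30
iteration 2: select R,Y (d=5); attach at lengths (5/2, 5/2); label the merged cluster RY
  updated: d(CL,RY)=87/4, d(K,RY)=81/2, d(RY,W)=37/2
iteration 3: select RY,W (d=37/2); attach at lengths (27/4, 37/4); label the merged cluster RWY
  updated: d(CL,RWY)=23, d(K,RWY)=103/3
iteration 4: select CL,K (d=43/2); attach at lengths (35/4, 43/4); label the merged cluster CKL
  updated: d(CKL,RWY)=241/9
iteration 5: select CKL,RWY (d=241/9); attach at lengths (95/36, 149/36); label the merged cluster CKLRWY
final tree: (((C:2,L:2):35/4,K:43/4):95/36,((R:5/2,Y:5/2):27/4,W:37/4):149/36)
total length: 923/18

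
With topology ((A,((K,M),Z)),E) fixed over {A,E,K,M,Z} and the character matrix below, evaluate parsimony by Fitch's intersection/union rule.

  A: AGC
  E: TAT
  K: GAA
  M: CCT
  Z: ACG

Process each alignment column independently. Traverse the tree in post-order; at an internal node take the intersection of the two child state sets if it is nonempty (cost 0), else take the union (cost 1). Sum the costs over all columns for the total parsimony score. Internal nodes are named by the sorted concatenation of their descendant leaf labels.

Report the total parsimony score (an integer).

9

site 0, node KM: K={G} ∪ M={C} → {C,G} (+1)
site 0, node KMZ: KM={C,G} ∪ Z={A} → {A,C,G} (+1)
site 0, node AKMZ: A={A} ∩ KMZ={A,C,G} → {A} (+0)
site 0, node AEKMZ: AKMZ={A} ∪ E={T} → {A,T} (+1)
site 1, node KM: K={A} ∪ M={C} → {A,C} (+1)
site 1, node KMZ: KM={A,C} ∩ Z={C} → {C} (+0)
site 1, node AKMZ: A={G} ∪ KMZ={C} → {C,G} (+1)
site 1, node AEKMZ: AKMZ={C,G} ∪ E={A} → {A,C,G} (+1)
site 2, node KM: K={A} ∪ M={T} → {A,T} (+1)
site 2, node KMZ: KM={A,T} ∪ Z={G} → {A,G,T} (+1)
site 2, node AKMZ: A={C} ∪ KMZ={A,G,T} → {A,C,G,T} (+1)
site 2, node AEKMZ: AKMZ={A,C,G,T} ∩ E={T} → {T} (+0)
per-site changes: [3, 3, 3]; total = 9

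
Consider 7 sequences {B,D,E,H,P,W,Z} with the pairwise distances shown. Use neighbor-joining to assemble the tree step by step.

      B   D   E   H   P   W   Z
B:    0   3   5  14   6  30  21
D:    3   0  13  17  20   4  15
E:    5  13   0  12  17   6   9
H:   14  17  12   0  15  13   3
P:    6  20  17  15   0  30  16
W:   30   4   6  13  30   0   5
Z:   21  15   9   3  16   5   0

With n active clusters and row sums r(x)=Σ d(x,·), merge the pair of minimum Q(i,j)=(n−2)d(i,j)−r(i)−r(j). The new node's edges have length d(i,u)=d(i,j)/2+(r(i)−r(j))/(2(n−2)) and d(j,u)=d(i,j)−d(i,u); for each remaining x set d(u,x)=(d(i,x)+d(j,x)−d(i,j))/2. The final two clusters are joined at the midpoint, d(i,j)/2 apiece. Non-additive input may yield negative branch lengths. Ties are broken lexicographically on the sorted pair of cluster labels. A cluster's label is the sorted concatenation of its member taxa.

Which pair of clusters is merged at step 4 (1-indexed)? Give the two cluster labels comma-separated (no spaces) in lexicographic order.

1. join B+P (d=6, Q=-153) ⇒ BP; edges |B|=1/2, |P|=11/2
  updated: d(BP,D)=17/2, d(BP,E)=8, d(BP,H)=23/2, d(BP,W)=27, d(BP,Z)=31/2
2. join D+W (d=4, Q=-193/2) ⇒ DW; edges |D|=37/16, |W|=27/16
  updated: d(BP,DW)=63/4, d(DW,E)=15/2, d(DW,H)=13, d(DW,Z)=8
3. join H+Z (d=3, Q=-66) ⇒ HZ; edges |H|=13/6, |Z|=5/6
  updated: d(BP,HZ)=12, d(DW,HZ)=9, d(E,HZ)=9
4. join BP+E (d=8, Q=-177/4) ⇒ BEP; edges |BP|=109/16, |E|=19/16
  updated: d(BEP,DW)=61/8, d(BEP,HZ)=13/2
5. join BEP+DW (d=61/8, Q=-185/8) ⇒ BDEPW; edges |BEP|=41/16, |DW|=81/16
  updated: d(BDEPW,HZ)=63/16
6. join BDEPW+HZ (d=63/16) ⇒ BDEHPWZ; edges |BDEPW|=63/32, |HZ|=63/32
final tree: ((((B:1/2,P:11/2):109/16,E:19/16):41/16,(D:37/16,W:27/16):81/16):63/32,(H:13/6,Z:5/6):63/32)
total length: 521/16

BP,E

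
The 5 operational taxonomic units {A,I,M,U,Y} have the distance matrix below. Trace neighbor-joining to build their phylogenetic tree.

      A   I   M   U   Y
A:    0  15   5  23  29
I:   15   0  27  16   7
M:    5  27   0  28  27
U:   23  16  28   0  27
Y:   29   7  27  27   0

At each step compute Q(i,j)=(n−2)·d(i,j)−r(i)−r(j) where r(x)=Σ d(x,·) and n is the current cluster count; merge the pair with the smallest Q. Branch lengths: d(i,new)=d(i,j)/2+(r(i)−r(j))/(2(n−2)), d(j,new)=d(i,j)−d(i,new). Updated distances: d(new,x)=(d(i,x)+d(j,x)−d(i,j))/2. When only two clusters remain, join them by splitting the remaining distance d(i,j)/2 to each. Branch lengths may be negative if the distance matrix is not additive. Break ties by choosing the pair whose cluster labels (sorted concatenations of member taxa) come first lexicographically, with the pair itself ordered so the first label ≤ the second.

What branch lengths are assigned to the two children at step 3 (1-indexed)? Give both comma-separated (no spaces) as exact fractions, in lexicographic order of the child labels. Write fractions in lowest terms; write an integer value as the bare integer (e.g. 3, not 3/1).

1. join A+M (d=5, Q=-144) ⇒ AM; edges |A|=0, |M|=5
  updated: d(AM,I)=37/2, d(AM,U)=23, d(AM,Y)=51/2
2. join AM+U (d=23, Q=-87) ⇒ AMU; edges |AM|=47/4, |U|=45/4
  updated: d(AMU,I)=23/4, d(AMU,Y)=59/4
3. join AMU+I (d=23/4, Q=-55/2) ⇒ AIMU; edges |AMU|=27/4, |I|=-1
  updated: d(AIMU,Y)=8
4. join AIMU+Y (d=8) ⇒ AIMUY; edges |AIMU|=4, |Y|=4
final tree: ((((A:0,M:5):47/4,U:45/4):27/4,I:-1):4,Y:4)
total length: 167/4

27/4,-1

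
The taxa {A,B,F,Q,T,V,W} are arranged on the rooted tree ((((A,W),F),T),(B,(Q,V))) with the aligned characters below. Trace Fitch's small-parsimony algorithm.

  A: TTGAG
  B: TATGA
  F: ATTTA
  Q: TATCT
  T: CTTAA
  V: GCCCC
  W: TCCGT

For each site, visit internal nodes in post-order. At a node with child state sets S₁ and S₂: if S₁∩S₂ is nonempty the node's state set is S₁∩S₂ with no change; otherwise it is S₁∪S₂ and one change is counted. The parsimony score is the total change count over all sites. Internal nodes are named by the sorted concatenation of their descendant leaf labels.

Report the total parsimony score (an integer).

17

[col 0] AW: children A:{T}, W:{T} ∩→ {T}; cost 0
[col 0] AFW: children AW:{T}, F:{A} ∪→ {A,T}; cost 1
[col 0] AFTW: children AFW:{A,T}, T:{C} ∪→ {A,C,T}; cost 1
[col 0] QV: children Q:{T}, V:{G} ∪→ {G,T}; cost 1
[col 0] BQV: children B:{T}, QV:{G,T} ∩→ {T}; cost 0
[col 0] ABFQTVW: children AFTW:{A,C,T}, BQV:{T} ∩→ {T}; cost 0
[col 1] AW: children A:{T}, W:{C} ∪→ {C,T}; cost 1
[col 1] AFW: children AW:{C,T}, F:{T} ∩→ {T}; cost 0
[col 1] AFTW: children AFW:{T}, T:{T} ∩→ {T}; cost 0
[col 1] QV: children Q:{A}, V:{C} ∪→ {A,C}; cost 1
[col 1] BQV: children B:{A}, QV:{A,C} ∩→ {A}; cost 0
[col 1] ABFQTVW: children AFTW:{T}, BQV:{A} ∪→ {A,T}; cost 1
[col 2] AW: children A:{G}, W:{C} ∪→ {C,G}; cost 1
[col 2] AFW: children AW:{C,G}, F:{T} ∪→ {C,G,T}; cost 1
[col 2] AFTW: children AFW:{C,G,T}, T:{T} ∩→ {T}; cost 0
[col 2] QV: children Q:{T}, V:{C} ∪→ {C,T}; cost 1
[col 2] BQV: children B:{T}, QV:{C,T} ∩→ {T}; cost 0
[col 2] ABFQTVW: children AFTW:{T}, BQV:{T} ∩→ {T}; cost 0
[col 3] AW: children A:{A}, W:{G} ∪→ {A,G}; cost 1
[col 3] AFW: children AW:{A,G}, F:{T} ∪→ {A,G,T}; cost 1
[col 3] AFTW: children AFW:{A,G,T}, T:{A} ∩→ {A}; cost 0
[col 3] QV: children Q:{C}, V:{C} ∩→ {C}; cost 0
[col 3] BQV: children B:{G}, QV:{C} ∪→ {C,G}; cost 1
[col 3] ABFQTVW: children AFTW:{A}, BQV:{C,G} ∪→ {A,C,G}; cost 1
[col 4] AW: children A:{G}, W:{T} ∪→ {G,T}; cost 1
[col 4] AFW: children AW:{G,T}, F:{A} ∪→ {A,G,T}; cost 1
[col 4] AFTW: children AFW:{A,G,T}, T:{A} ∩→ {A}; cost 0
[col 4] QV: children Q:{T}, V:{C} ∪→ {C,T}; cost 1
[col 4] BQV: children B:{A}, QV:{C,T} ∪→ {A,C,T}; cost 1
[col 4] ABFQTVW: children AFTW:{A}, BQV:{A,C,T} ∩→ {A}; cost 0
per-site changes: [3, 3, 3, 4, 4]; total = 17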